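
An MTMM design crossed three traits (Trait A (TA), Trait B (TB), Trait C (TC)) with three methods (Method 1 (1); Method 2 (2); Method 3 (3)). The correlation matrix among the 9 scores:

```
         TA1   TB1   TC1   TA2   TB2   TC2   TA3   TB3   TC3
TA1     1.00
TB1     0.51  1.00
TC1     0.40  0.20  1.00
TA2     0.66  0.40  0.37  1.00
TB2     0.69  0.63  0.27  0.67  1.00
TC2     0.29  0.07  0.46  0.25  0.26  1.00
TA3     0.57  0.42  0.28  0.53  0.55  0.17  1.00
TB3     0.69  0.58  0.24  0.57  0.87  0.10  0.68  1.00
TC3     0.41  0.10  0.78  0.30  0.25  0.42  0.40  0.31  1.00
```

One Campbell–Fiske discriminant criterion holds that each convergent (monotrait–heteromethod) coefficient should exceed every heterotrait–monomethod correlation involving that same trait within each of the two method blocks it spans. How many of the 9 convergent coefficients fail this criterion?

Convergent coefficients and their comparison sets:
TA (methods 1·2): 0.66 vs {0.51, 0.67, 0.40, 0.25} → fail.
TA (methods 1·3): 0.57 vs {0.51, 0.68, 0.40, 0.40} → fail.
TA (methods 2·3): 0.53 vs {0.67, 0.68, 0.25, 0.40} → fail.
TB (methods 1·2): 0.63 vs {0.51, 0.67, 0.20, 0.26} → fail.
TB (methods 1·3): 0.58 vs {0.51, 0.68, 0.20, 0.31} → fail.
TB (methods 2·3): 0.87 vs {0.67, 0.68, 0.26, 0.31} → pass.
TC (methods 1·2): 0.46 vs {0.40, 0.25, 0.20, 0.26} → pass.
TC (methods 1·3): 0.78 vs {0.40, 0.40, 0.20, 0.31} → pass.
TC (methods 2·3): 0.42 vs {0.25, 0.40, 0.26, 0.31} → pass.
5 of 9 fail.

5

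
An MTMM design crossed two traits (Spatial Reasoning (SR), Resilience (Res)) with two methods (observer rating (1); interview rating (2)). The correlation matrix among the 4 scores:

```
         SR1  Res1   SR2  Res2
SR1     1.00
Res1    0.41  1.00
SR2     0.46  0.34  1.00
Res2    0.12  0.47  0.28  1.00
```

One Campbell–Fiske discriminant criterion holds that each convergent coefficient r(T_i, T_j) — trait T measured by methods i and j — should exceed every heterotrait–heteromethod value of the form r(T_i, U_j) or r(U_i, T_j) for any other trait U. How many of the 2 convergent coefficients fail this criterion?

Convergent coefficients and their comparison sets:
SR (methods 1·2): 0.46 vs {0.12, 0.34} → pass.
Res (methods 1·2): 0.47 vs {0.34, 0.12} → pass.
0 of 2 fail.

0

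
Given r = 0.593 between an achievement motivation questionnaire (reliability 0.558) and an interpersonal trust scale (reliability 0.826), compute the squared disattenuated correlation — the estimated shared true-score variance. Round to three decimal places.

0.763

Disattenuated r = 0.593 / √(0.558 × 0.826) = 0.593 / 0.6789 = 0.8735.
Shared true-score variance = 0.8735² = 0.7630 ≈ 0.763.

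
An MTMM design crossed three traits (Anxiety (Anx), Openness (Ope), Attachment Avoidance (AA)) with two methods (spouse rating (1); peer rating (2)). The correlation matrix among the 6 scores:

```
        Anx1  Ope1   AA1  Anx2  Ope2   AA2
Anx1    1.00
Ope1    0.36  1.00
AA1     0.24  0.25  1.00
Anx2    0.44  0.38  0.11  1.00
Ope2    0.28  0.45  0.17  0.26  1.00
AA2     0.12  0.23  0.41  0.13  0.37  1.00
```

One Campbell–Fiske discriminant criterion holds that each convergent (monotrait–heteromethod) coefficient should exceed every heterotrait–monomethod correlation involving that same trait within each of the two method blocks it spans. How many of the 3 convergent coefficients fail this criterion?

0

Each convergent coefficient versus the relevant comparison correlations:
Anx (methods 1·2): 0.44 vs {0.36, 0.26, 0.24, 0.13} → pass.
Ope (methods 1·2): 0.45 vs {0.36, 0.26, 0.25, 0.37} → pass.
AA (methods 1·2): 0.41 vs {0.24, 0.13, 0.25, 0.37} → pass.
0 of 3 fail.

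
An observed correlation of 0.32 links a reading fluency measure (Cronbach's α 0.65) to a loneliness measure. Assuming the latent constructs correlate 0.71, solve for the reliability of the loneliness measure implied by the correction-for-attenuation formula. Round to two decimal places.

r_true = r_obs / √(r_xx · r_yy) ⇒ 0.71 = 0.32 / √(0.65 · r_yy).
√(0.65 · r_yy) = 0.32 / 0.71 = 0.4507; 0.65 · r_yy = 0.2031; r_yy = 0.2031 / 0.65 ≈ 0.31.

0.31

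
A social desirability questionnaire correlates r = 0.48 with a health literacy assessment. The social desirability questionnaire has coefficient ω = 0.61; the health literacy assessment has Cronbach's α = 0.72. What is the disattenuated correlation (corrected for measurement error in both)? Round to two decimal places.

0.72

r_true = r_obs / √(r_xx · r_yy) = 0.48 / √(0.61 × 0.72) = 0.48 / √0.4392 = 0.48 / 0.6627 ≈ 0.72.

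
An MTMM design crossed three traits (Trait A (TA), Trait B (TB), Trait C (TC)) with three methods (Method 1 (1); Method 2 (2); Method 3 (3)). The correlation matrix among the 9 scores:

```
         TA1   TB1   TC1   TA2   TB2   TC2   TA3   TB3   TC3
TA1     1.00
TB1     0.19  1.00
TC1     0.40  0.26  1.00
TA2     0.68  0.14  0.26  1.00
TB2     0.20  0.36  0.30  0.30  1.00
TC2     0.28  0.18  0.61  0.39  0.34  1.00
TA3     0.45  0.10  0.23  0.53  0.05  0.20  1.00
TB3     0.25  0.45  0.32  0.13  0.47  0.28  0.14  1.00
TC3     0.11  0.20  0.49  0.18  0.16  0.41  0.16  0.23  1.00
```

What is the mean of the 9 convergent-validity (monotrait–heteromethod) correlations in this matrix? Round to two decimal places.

0.49

Convergent values: 0.68, 0.45, 0.53, 0.36, 0.45, 0.47, 0.61, 0.49, 0.41; mean = 4.45/9 = 0.49.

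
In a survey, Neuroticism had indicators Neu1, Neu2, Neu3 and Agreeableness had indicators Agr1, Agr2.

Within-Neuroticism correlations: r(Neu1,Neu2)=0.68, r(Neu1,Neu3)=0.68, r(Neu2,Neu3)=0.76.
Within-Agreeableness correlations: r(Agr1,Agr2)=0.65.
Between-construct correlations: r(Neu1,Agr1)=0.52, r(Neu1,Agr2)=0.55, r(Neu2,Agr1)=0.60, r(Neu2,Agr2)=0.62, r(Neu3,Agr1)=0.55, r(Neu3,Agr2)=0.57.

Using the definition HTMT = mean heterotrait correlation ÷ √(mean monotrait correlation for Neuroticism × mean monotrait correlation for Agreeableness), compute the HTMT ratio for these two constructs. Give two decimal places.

0.84

Mean heterotrait r = 3.41/6 = 0.5683.
Mean within-Neu = 2.12/3 = 0.7067; mean within-Agr = 0.65/1 = 0.6500.
Geometric mean = √(0.7067 × 0.6500) = 0.6778.
HTMT = 0.5683 / 0.6778 = 0.84.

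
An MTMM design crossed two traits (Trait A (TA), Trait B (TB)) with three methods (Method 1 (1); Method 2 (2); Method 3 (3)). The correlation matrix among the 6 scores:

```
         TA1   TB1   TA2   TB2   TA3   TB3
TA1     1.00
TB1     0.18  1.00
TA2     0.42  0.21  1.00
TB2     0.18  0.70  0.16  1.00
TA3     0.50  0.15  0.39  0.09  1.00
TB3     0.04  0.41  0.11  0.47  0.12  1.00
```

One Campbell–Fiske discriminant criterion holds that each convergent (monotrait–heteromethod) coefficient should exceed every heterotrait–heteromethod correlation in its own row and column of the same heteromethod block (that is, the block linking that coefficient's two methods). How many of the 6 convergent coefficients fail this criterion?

0

Convergent coefficients and their comparison sets:
TA (methods 1·2): 0.42 vs {0.18, 0.21} → pass.
TA (methods 1·3): 0.50 vs {0.04, 0.15} → pass.
TA (methods 2·3): 0.39 vs {0.11, 0.09} → pass.
TB (methods 1·2): 0.70 vs {0.21, 0.18} → pass.
TB (methods 1·3): 0.41 vs {0.15, 0.04} → pass.
TB (methods 2·3): 0.47 vs {0.09, 0.11} → pass.
0 of 6 fail.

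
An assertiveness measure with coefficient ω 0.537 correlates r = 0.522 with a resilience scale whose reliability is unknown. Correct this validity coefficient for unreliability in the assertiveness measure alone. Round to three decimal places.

Single correction: r_c = r_obs / √r_xx = 0.522 / √0.537 = 0.522 / 0.7328 ≈ 0.712.

0.712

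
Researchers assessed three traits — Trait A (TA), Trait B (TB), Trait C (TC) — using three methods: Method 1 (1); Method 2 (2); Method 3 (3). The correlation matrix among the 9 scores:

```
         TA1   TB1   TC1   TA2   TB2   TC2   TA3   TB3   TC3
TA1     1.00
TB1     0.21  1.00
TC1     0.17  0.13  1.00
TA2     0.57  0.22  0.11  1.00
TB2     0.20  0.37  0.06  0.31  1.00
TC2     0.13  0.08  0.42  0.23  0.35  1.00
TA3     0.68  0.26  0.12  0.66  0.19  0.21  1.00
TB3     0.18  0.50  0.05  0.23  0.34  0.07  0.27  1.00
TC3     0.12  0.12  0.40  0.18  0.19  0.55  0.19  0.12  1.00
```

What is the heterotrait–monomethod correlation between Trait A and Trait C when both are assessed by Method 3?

Different traits, same method: r(TA3, TC3) = 0.19.

0.19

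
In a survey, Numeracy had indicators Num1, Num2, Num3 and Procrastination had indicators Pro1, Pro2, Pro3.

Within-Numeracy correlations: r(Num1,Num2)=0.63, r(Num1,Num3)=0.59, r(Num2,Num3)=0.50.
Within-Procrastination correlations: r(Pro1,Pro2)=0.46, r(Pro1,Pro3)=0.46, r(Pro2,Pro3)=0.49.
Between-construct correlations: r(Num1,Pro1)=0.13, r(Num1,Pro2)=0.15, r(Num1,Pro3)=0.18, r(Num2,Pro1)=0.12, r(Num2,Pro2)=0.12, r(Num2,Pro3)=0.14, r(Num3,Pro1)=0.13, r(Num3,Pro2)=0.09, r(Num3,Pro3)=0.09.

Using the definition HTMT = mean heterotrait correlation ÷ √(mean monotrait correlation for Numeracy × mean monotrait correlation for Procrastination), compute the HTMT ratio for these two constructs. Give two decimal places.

0.25

Mean between = 1.15/9 = 0.1278.
Mean within-Num = 1.72/3 = 0.5733; mean within-Pro = 1.41/3 = 0.4700.
Geometric mean = √(0.5733 × 0.4700) = 0.5191.
HTMT = 0.1278 / 0.5191 = 0.25.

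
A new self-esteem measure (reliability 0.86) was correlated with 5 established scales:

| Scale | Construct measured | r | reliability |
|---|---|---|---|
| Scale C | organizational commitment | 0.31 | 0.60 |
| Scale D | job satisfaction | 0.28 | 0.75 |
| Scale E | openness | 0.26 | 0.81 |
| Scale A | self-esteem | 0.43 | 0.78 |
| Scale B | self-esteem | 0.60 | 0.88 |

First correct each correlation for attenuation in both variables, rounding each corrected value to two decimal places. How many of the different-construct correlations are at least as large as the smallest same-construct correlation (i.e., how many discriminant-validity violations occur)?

0

Disattenuated r (r / √(r_scale · r_new)):
  Scale C (disc): 0.31 / √(0.60·0.86) = 0.43
  Scale D (disc): 0.28 / √(0.75·0.86) = 0.35
  Scale E (disc): 0.26 / √(0.81·0.86) = 0.31
  Scale A (conv): 0.43 / √(0.78·0.86) = 0.53
  Scale B (conv): 0.60 / √(0.88·0.86) = 0.69
Smallest convergent = 0.53. Discriminant values: 0.43, 0.35, 0.31; count ≥ 0.53 → 0.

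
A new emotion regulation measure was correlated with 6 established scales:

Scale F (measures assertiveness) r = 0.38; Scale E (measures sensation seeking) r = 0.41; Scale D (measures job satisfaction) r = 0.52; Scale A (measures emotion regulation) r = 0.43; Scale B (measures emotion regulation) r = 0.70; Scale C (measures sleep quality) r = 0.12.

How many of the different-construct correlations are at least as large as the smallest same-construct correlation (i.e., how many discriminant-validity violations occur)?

Convergent (same construct = emotion regulation): Scale A, Scale B.
Smallest convergent = 0.43. Discriminant values: 0.38, 0.41, 0.52, 0.12; count ≥ 0.43 → 1.

1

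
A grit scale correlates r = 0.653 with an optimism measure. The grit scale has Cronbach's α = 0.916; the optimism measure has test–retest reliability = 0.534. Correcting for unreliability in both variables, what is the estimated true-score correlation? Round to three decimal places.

0.934

r_true = r_obs / √(r_xx · r_yy) = 0.653 / √(0.916 × 0.534) = 0.653 / √0.489144 = 0.653 / 0.6994 ≈ 0.934.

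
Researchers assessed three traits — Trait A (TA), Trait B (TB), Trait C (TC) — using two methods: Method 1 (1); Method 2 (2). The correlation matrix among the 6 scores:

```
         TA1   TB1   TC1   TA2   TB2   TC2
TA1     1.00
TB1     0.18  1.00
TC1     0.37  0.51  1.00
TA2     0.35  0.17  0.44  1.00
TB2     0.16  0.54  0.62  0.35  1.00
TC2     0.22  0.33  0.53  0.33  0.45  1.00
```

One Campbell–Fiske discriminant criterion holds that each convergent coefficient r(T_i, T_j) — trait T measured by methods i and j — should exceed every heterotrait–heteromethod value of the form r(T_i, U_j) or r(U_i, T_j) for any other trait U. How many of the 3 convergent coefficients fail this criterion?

Each convergent coefficient versus the relevant comparison correlations:
TA (methods 1·2): 0.35 vs {0.16, 0.17, 0.22, 0.44} → fail.
TB (methods 1·2): 0.54 vs {0.17, 0.16, 0.33, 0.62} → fail.
TC (methods 1·2): 0.53 vs {0.44, 0.22, 0.62, 0.33} → fail.
3 of 3 fail.

3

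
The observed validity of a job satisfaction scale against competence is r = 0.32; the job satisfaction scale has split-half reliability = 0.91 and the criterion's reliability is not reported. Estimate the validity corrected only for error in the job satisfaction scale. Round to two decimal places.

0.34

Single correction: r_c = r_obs / √r_xx = 0.32 / √0.91 = 0.32 / 0.9539 ≈ 0.34.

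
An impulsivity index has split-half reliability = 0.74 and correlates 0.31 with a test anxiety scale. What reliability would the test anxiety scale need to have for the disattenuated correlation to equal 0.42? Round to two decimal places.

r_true = r_obs / √(r_xx · r_yy) ⇒ 0.42 = 0.31 / √(0.74 · r_yy).
√(0.74 · r_yy) = 0.31 / 0.42 = 0.7381; 0.74 · r_yy = 0.5448; r_yy = 0.5448 / 0.74 ≈ 0.74.

0.74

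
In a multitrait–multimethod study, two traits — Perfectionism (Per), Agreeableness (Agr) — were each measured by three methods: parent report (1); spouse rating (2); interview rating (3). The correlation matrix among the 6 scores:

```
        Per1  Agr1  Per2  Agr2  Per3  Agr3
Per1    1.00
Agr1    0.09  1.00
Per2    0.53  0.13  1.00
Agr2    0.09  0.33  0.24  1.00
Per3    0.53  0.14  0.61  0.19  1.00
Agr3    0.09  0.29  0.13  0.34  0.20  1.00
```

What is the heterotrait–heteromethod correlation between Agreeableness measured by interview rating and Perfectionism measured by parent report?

Different traits and methods: r(Agr3, Per1) = 0.09.

0.09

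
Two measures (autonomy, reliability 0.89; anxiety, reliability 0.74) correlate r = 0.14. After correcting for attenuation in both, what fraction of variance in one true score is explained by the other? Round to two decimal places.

Disattenuated r = 0.14 / √(0.89 × 0.74) = 0.14 / 0.8115 = 0.1725.
Shared true-score variance = 0.1725² = 0.0298 ≈ 0.03.

0.03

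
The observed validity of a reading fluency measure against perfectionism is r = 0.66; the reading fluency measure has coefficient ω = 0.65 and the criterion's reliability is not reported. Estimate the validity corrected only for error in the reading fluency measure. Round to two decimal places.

Single correction: r_c = r_obs / √r_xx = 0.66 / √0.65 = 0.66 / 0.8062 ≈ 0.82.

0.82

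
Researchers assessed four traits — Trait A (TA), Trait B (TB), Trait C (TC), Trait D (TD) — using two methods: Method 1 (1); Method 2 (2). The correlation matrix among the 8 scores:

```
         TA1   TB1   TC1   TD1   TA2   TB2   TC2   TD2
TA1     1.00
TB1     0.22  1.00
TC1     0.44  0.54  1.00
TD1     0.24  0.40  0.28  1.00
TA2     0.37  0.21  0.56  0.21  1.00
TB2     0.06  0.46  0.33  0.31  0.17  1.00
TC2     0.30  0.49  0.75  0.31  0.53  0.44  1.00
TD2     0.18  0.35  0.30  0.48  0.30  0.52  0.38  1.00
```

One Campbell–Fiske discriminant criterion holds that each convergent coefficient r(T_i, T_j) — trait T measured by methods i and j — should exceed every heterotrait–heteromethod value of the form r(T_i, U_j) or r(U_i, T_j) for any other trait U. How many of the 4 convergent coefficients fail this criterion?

Convergent coefficients and their comparison sets:
TA (methods 1·2): 0.37 vs {0.06, 0.21, 0.30, 0.56, 0.18, 0.21} → fail.
TB (methods 1·2): 0.46 vs {0.21, 0.06, 0.49, 0.33, 0.35, 0.31} → fail.
TC (methods 1·2): 0.75 vs {0.56, 0.30, 0.33, 0.49, 0.30, 0.31} → pass.
TD (methods 1·2): 0.48 vs {0.21, 0.18, 0.31, 0.35, 0.31, 0.30} → pass.
2 of 4 fail.

2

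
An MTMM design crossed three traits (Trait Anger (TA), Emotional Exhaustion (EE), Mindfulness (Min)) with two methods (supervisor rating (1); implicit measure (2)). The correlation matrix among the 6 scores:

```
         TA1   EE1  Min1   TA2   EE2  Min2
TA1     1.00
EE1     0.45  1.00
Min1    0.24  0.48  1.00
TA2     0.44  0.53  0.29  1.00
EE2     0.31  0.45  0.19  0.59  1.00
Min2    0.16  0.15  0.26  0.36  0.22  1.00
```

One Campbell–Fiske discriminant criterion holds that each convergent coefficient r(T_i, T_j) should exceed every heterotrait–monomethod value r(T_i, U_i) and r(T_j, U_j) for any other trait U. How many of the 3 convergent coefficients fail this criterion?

Convergent coefficients and their comparison sets:
TA (methods 1·2): 0.44 vs {0.45, 0.59, 0.24, 0.36} → fail.
EE (methods 1·2): 0.45 vs {0.45, 0.59, 0.48, 0.22} → fail.
Min (methods 1·2): 0.26 vs {0.24, 0.36, 0.48, 0.22} → fail.
3 of 3 fail.

3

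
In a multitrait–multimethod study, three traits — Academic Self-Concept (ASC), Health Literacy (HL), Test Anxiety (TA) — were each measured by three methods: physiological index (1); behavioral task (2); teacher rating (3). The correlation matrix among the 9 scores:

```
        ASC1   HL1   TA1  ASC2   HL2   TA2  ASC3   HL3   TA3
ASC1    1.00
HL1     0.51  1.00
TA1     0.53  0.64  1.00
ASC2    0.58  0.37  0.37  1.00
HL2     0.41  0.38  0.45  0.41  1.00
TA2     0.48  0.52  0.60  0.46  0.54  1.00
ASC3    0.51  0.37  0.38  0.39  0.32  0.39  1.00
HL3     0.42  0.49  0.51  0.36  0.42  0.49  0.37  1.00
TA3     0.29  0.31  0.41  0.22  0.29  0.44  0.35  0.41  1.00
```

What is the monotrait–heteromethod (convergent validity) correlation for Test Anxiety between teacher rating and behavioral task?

0.44

Same trait (TA), different methods: r(TA3, TA2) = 0.44.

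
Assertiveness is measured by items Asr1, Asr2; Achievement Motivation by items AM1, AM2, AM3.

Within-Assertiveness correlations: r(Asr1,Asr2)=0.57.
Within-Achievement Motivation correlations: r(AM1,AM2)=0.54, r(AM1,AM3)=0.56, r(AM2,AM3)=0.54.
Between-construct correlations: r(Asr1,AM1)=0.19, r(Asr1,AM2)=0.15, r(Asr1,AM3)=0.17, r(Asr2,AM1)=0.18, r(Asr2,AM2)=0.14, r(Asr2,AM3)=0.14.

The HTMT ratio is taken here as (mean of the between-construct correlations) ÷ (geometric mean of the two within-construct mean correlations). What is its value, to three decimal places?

Between-construct mean = 0.97/6 = 0.1617.
Mean within-Asr = 0.57/1 = 0.5700; mean within-AM = 1.64/3 = 0.5467.
Geometric mean = √(0.5700 × 0.5467) = 0.5582.
HTMT = 0.1617 / 0.5582 = 0.290.

0.290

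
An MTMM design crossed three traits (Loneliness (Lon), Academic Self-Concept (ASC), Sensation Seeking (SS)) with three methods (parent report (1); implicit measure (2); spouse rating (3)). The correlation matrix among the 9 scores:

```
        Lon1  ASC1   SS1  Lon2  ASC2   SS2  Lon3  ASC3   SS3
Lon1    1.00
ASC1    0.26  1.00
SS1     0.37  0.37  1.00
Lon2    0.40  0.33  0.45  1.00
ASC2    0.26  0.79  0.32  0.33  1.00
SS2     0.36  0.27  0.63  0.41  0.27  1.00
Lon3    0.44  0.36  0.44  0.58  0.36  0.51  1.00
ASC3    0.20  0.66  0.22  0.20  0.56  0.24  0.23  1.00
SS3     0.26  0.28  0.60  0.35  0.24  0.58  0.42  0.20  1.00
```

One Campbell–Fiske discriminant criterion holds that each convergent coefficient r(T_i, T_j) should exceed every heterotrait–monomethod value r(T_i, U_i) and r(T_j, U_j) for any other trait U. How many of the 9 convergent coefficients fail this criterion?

Convergent coefficients and their comparison sets:
Lon (methods 1·2): 0.40 vs {0.26, 0.33, 0.37, 0.41} → fail.
Lon (methods 1·3): 0.44 vs {0.26, 0.23, 0.37, 0.42} → pass.
Lon (methods 2·3): 0.58 vs {0.33, 0.23, 0.41, 0.42} → pass.
ASC (methods 1·2): 0.79 vs {0.26, 0.33, 0.37, 0.27} → pass.
ASC (methods 1·3): 0.66 vs {0.26, 0.23, 0.37, 0.20} → pass.
ASC (methods 2·3): 0.56 vs {0.33, 0.23, 0.27, 0.20} → pass.
SS (methods 1·2): 0.63 vs {0.37, 0.41, 0.37, 0.27} → pass.
SS (methods 1·3): 0.60 vs {0.37, 0.42, 0.37, 0.20} → pass.
SS (methods 2·3): 0.58 vs {0.41, 0.42, 0.27, 0.20} → pass.
1 of 9 fail.

1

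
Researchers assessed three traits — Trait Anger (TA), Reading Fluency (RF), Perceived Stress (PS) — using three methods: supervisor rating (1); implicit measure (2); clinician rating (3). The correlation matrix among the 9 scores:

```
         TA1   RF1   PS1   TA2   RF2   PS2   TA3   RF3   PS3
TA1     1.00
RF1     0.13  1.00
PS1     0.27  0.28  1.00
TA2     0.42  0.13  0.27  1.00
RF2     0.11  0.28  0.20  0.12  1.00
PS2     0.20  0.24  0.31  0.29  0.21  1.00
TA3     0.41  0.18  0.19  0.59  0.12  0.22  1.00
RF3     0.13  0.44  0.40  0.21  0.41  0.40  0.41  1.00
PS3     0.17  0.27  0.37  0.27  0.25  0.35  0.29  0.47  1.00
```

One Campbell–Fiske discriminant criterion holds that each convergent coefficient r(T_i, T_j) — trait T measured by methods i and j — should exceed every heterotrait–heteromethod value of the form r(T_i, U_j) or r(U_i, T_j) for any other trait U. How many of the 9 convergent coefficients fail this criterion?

2

Each convergent coefficient versus the relevant comparison correlations:
TA (methods 1·2): 0.42 vs {0.11, 0.13, 0.20, 0.27} → pass.
TA (methods 1·3): 0.41 vs {0.13, 0.18, 0.17, 0.19} → pass.
TA (methods 2·3): 0.59 vs {0.21, 0.12, 0.27, 0.22} → pass.
RF (methods 1·2): 0.28 vs {0.13, 0.11, 0.24, 0.20} → pass.
RF (methods 1·3): 0.44 vs {0.18, 0.13, 0.27, 0.40} → pass.
RF (methods 2·3): 0.41 vs {0.12, 0.21, 0.25, 0.40} → pass.
PS (methods 1·2): 0.31 vs {0.27, 0.20, 0.20, 0.24} → pass.
PS (methods 1·3): 0.37 vs {0.19, 0.17, 0.40, 0.27} → fail.
PS (methods 2·3): 0.35 vs {0.22, 0.27, 0.40, 0.25} → fail.
2 of 9 fail.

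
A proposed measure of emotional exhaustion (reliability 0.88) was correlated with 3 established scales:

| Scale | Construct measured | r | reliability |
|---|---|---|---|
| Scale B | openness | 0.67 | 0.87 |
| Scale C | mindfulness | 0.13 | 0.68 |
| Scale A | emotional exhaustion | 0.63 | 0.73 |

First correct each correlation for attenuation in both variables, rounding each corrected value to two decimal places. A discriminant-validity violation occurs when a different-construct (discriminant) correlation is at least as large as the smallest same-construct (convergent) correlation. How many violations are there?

Disattenuated r (r / √(r_scale · r_new)):
  Scale B (disc): 0.67 / √(0.87·0.88) = 0.77
  Scale C (disc): 0.13 / √(0.68·0.88) = 0.17
  Scale A (conv): 0.63 / √(0.73·0.88) = 0.79
Smallest convergent = 0.79. Discriminant values: 0.77, 0.17; count ≥ 0.79 → 0.

0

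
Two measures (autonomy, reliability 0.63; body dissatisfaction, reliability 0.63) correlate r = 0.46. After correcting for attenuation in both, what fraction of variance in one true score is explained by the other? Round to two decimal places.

Disattenuated r = 0.46 / √(0.63 × 0.63) = 0.46 / 0.6300 = 0.7302.
Shared true-score variance = 0.7302² = 0.5332 ≈ 0.53.

0.53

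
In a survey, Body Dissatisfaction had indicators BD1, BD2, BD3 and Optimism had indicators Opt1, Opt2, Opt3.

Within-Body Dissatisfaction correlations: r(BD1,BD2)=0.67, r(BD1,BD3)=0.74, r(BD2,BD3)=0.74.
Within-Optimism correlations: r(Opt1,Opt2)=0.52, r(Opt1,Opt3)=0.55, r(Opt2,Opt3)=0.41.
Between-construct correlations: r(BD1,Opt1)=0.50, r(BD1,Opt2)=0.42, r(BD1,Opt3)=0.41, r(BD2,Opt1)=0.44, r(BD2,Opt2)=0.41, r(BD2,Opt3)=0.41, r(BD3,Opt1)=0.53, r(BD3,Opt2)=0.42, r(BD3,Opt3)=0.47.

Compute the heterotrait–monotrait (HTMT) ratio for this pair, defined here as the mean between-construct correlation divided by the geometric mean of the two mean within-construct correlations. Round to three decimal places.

Mean between = 4.01/9 = 0.4456.
Mean within-BD = 2.15/3 = 0.7167; mean within-Opt = 1.48/3 = 0.4933.
Geometric mean = √(0.7167 × 0.4933) = 0.5946.
HTMT = 0.4456 / 0.5946 = 0.749.

0.749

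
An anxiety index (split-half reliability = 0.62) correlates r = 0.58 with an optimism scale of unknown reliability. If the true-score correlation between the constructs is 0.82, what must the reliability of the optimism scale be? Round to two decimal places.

0.81

r_true = r_obs / √(r_xx · r_yy) ⇒ 0.82 = 0.58 / √(0.62 · r_yy).
√(0.62 · r_yy) = 0.58 / 0.82 = 0.7073; 0.62 · r_yy = 0.5003; r_yy = 0.5003 / 0.62 ≈ 0.81.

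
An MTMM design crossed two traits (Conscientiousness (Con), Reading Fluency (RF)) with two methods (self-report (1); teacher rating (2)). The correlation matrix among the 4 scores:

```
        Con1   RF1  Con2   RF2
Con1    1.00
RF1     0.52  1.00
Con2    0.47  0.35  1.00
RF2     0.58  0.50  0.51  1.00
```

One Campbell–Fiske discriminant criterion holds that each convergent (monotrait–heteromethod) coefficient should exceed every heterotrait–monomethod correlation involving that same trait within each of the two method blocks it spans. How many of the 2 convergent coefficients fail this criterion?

2

Each convergent coefficient versus the relevant comparison correlations:
Con (methods 1·2): 0.47 vs {0.52, 0.51} → fail.
RF (methods 1·2): 0.50 vs {0.52, 0.51} → fail.
2 of 2 fail.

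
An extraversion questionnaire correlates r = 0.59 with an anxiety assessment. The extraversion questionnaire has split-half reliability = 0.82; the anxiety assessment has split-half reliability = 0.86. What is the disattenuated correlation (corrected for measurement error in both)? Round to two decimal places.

r_true = r_obs / √(r_xx · r_yy) = 0.59 / √(0.82 × 0.86) = 0.59 / √0.7052 = 0.59 / 0.8398 ≈ 0.70.

0.70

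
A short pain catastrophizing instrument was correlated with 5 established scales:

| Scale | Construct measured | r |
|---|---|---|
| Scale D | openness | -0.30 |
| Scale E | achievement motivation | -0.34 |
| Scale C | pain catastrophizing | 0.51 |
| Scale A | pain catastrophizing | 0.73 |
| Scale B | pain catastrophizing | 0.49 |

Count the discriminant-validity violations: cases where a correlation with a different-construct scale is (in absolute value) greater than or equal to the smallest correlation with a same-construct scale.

0

Convergent (same construct = pain catastrophizing): Scale C, Scale A, Scale B.
Smallest convergent = 0.49. Discriminant |r|: 0.30, 0.34; count ≥ 0.49 → 0.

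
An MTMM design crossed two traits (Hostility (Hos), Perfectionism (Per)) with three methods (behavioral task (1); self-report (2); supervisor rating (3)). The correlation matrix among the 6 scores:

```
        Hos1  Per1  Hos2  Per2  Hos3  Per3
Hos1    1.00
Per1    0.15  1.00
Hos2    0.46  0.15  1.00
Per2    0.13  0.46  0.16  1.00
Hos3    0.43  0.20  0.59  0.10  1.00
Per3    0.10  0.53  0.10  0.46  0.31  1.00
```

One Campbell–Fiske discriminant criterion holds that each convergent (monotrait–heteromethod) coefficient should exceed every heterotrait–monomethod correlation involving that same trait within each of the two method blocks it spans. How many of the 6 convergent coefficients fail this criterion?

0

Convergent coefficients and their comparison sets:
Hos (methods 1·2): 0.46 vs {0.15, 0.16} → pass.
Hos (methods 1·3): 0.43 vs {0.15, 0.31} → pass.
Hos (methods 2·3): 0.59 vs {0.16, 0.31} → pass.
Per (methods 1·2): 0.46 vs {0.15, 0.16} → pass.
Per (methods 1·3): 0.53 vs {0.15, 0.31} → pass.
Per (methods 2·3): 0.46 vs {0.16, 0.31} → pass.
0 of 6 fail.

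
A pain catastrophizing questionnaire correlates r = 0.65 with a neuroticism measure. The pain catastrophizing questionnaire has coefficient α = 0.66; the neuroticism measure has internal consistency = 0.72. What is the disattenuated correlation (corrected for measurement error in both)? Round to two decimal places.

r_true = r_obs / √(r_xx · r_yy) = 0.65 / √(0.66 × 0.72) = 0.65 / √0.4752 = 0.65 / 0.6893 ≈ 0.94.

0.94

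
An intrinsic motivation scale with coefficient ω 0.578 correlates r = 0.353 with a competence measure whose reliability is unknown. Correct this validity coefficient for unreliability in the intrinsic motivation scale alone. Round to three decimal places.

Single correction: r_c = r_obs / √r_xx = 0.353 / √0.578 = 0.353 / 0.7603 ≈ 0.464.

0.464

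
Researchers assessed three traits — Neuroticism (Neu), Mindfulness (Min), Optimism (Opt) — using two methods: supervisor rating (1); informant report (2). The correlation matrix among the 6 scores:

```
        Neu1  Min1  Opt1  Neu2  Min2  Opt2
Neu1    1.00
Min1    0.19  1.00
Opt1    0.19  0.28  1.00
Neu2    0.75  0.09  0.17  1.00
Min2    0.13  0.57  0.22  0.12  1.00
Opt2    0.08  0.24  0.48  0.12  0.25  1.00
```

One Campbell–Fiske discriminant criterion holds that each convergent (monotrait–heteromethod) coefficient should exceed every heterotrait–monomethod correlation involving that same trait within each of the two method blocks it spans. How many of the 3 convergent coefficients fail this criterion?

0

Each convergent coefficient versus the relevant comparison correlations:
Neu (methods 1·2): 0.75 vs {0.19, 0.12, 0.19, 0.12} → pass.
Min (methods 1·2): 0.57 vs {0.19, 0.12, 0.28, 0.25} → pass.
Opt (methods 1·2): 0.48 vs {0.19, 0.12, 0.28, 0.25} → pass.
0 of 3 fail.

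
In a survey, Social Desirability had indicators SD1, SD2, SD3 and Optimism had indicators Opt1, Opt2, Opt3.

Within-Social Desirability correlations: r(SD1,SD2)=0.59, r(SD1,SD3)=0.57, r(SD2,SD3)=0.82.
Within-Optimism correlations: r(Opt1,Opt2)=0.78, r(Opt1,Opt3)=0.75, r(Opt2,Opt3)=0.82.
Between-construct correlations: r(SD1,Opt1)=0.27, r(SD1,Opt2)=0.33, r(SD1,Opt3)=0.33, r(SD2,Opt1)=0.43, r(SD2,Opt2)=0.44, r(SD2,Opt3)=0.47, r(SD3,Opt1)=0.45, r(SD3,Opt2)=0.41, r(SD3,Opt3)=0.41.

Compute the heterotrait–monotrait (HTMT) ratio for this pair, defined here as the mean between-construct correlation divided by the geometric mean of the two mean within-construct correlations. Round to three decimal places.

Mean heterotrait r = 3.54/9 = 0.3933.
Mean within-SD = 1.98/3 = 0.6600; mean within-Opt = 2.35/3 = 0.7833.
Geometric mean = √(0.6600 × 0.7833) = 0.7190.
HTMT = 0.3933 / 0.7190 = 0.547.

0.547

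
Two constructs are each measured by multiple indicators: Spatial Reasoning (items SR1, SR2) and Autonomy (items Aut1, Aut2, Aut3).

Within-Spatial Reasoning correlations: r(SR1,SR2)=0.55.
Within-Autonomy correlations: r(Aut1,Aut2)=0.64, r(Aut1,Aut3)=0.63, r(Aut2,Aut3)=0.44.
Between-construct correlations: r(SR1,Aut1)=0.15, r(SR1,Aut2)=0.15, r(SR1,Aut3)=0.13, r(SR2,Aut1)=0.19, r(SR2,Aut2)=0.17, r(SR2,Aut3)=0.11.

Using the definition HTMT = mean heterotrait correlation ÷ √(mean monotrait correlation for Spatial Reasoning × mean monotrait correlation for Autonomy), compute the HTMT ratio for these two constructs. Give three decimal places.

0.268

Mean heterotrait r = 0.90/6 = 0.1500.
Mean within-SR = 0.55/1 = 0.5500; mean within-Aut = 1.71/3 = 0.5700.
Geometric mean = √(0.5500 × 0.5700) = 0.5599.
HTMT = 0.1500 / 0.5599 = 0.268.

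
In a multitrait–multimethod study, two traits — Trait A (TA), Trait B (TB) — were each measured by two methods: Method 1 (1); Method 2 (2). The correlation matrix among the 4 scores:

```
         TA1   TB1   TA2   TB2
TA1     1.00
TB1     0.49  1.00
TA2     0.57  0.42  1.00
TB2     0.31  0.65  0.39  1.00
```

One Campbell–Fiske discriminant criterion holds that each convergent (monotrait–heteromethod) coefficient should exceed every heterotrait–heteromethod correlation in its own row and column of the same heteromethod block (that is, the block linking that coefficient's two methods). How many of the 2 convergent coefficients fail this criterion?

Checking each validity diagonal entry against its comparison values:
TA (methods 1·2): 0.57 vs {0.31, 0.42} → pass.
TB (methods 1·2): 0.65 vs {0.42, 0.31} → pass.
0 of 2 fail.

0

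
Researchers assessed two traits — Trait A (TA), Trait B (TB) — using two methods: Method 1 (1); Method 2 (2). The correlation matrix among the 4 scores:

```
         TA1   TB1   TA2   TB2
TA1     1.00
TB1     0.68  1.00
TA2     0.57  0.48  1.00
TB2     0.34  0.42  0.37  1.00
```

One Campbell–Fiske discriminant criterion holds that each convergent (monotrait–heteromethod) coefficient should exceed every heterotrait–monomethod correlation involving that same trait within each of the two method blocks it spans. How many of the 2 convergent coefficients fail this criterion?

Convergent coefficients and their comparison sets:
TA (methods 1·2): 0.57 vs {0.68, 0.37} → fail.
TB (methods 1·2): 0.42 vs {0.68, 0.37} → fail.
2 of 2 fail.

2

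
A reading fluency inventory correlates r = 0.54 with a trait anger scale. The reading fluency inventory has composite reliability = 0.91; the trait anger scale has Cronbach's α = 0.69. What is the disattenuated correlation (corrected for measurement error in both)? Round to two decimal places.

r_true = r_obs / √(r_xx · r_yy) = 0.54 / √(0.91 × 0.69) = 0.54 / √0.6279 = 0.54 / 0.7924 ≈ 0.68.

0.68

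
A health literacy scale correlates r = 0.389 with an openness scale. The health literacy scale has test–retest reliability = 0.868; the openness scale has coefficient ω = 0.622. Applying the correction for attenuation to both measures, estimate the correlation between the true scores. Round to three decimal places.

r_true = r_obs / √(r_xx · r_yy) = 0.389 / √(0.868 × 0.622) = 0.389 / √0.539896 = 0.389 / 0.7348 ≈ 0.529.

0.529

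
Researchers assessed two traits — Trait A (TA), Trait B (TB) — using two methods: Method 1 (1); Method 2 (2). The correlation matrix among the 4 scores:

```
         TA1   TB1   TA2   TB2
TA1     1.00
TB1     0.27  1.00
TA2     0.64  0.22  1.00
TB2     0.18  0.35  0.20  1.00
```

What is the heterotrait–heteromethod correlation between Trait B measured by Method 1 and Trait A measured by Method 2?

Different traits and methods: r(TB1, TA2) = 0.22.

0.22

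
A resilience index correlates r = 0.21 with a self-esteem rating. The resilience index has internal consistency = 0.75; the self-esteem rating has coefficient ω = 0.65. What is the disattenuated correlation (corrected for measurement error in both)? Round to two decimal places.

r_true = r_obs / √(r_xx · r_yy) = 0.21 / √(0.75 × 0.65) = 0.21 / √0.4875 = 0.21 / 0.6982 ≈ 0.30.

0.30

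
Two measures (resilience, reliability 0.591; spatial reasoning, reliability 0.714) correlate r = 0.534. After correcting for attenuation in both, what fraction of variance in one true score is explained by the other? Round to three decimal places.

Disattenuated r = 0.534 / √(0.591 × 0.714) = 0.534 / 0.6496 = 0.8220.
Shared true-score variance = 0.8220² = 0.6757 ≈ 0.676.

0.676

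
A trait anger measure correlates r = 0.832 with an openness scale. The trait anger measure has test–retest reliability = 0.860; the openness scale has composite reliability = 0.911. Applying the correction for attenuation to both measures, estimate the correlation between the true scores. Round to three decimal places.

0.940

r_true = r_obs / √(r_xx · r_yy) = 0.832 / √(0.860 × 0.911) = 0.832 / √0.783460 = 0.832 / 0.8851 ≈ 0.940.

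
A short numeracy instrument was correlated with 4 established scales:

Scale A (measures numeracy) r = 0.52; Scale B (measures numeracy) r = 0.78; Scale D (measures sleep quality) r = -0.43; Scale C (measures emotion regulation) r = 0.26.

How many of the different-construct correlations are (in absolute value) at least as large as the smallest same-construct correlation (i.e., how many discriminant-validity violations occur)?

0

Convergent (same construct = numeracy): Scale A, Scale B.
Smallest convergent = 0.52. Discriminant |r|: 0.43, 0.26; count ≥ 0.52 → 0.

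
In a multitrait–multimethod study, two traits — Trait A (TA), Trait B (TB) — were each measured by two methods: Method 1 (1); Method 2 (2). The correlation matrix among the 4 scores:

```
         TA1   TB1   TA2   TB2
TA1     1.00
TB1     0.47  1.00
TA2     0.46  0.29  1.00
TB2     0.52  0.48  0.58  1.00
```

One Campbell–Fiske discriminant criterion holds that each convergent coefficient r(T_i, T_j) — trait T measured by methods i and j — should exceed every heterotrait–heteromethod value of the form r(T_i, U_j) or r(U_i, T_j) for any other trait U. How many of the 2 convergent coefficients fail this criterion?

Each convergent coefficient versus the relevant comparison correlations:
TA (methods 1·2): 0.46 vs {0.52, 0.29} → fail.
TB (methods 1·2): 0.48 vs {0.29, 0.52} → fail.
2 of 2 fail.

2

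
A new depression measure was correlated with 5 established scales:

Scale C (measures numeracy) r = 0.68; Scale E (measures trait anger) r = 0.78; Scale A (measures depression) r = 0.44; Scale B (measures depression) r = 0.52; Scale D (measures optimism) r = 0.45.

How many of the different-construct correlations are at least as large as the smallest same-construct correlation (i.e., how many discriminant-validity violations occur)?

Convergent (same construct = depression): Scale A, Scale B.
Smallest convergent = 0.44. Discriminant values: 0.68, 0.78, 0.45; count ≥ 0.44 → 3.

3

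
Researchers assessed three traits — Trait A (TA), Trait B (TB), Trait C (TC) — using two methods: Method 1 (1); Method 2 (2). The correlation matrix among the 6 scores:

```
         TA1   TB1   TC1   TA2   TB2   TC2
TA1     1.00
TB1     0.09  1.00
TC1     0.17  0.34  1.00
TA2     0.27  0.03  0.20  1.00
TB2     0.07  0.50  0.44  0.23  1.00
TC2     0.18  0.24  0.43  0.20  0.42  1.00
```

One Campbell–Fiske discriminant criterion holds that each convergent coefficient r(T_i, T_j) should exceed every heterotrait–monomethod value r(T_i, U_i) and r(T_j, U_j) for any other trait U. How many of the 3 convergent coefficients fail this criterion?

0

Checking each validity diagonal entry against its comparison values:
TA (methods 1·2): 0.27 vs {0.09, 0.23, 0.17, 0.20} → pass.
TB (methods 1·2): 0.50 vs {0.09, 0.23, 0.34, 0.42} → pass.
TC (methods 1·2): 0.43 vs {0.17, 0.20, 0.34, 0.42} → pass.
0 of 3 fail.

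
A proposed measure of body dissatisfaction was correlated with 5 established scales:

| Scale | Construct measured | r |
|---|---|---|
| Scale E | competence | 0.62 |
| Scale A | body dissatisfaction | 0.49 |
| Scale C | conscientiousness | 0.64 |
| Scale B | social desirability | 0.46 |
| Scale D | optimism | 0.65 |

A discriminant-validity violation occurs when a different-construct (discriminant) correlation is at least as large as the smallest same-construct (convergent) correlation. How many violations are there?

3

Convergent (same construct = body dissatisfaction): Scale A.
Smallest convergent = 0.49. Discriminant values: 0.62, 0.64, 0.46, 0.65; count ≥ 0.49 → 3.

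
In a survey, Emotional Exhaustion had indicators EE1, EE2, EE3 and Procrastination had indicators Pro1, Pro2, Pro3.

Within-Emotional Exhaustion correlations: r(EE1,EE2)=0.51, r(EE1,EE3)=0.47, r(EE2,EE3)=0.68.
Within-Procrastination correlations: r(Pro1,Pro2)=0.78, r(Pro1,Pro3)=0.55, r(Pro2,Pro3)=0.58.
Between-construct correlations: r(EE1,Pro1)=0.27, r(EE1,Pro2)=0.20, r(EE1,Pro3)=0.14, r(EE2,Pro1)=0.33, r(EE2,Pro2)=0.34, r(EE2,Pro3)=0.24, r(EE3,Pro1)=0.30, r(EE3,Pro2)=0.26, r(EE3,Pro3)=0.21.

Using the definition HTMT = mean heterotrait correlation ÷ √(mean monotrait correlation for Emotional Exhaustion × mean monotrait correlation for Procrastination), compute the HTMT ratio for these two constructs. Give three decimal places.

Mean between = 2.29/9 = 0.2544.
Mean within-EE = 1.66/3 = 0.5533; mean within-Pro = 1.91/3 = 0.6367.
Geometric mean = √(0.5533 × 0.6367) = 0.5935.
HTMT = 0.2544 / 0.5935 = 0.429.

0.429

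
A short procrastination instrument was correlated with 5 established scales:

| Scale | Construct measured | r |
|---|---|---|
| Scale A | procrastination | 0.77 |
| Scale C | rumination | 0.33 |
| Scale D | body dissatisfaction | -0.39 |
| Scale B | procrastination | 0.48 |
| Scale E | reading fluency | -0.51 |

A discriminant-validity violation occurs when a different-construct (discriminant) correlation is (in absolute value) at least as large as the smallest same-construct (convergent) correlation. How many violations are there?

Convergent (same construct = procrastination): Scale A, Scale B.
Smallest convergent = 0.48. Discriminant |r|: 0.33, 0.39, 0.51; count ≥ 0.48 → 1.

1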